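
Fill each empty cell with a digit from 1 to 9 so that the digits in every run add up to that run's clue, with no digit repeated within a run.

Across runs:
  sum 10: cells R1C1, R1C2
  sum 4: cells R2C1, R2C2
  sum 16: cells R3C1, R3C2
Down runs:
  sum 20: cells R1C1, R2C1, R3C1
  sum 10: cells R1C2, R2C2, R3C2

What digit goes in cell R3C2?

4 in 2 cells must be {1,3}; 16 in 2 cells must be {7,9}.
The 4 across and the 20 down share only 3, so R2C1 = 3.
R2C2 = 4 − 3 = 1 completes the 4 across.
Given what's placed, R3C1 must be 9 to fit the 16 across and 20 down.
R3C2 = 16 − 9 = 7 completes the 16 across.
R1C1 = 20 − 12 = 8 completes the 20 down.
R1C2 = 10 − 8 = 2 completes the 10 across.

7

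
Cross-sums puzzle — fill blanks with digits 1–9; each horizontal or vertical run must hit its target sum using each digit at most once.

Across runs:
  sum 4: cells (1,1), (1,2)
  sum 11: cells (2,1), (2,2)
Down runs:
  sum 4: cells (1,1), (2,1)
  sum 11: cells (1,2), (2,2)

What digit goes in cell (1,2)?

3

4 in 2 cells must be {1,3}.
The 4 across and the 11 down share only 3, so (1,2) = 3.
The 11 across and the 4 down share only 3, so (2,1) = 3.
(2,2) = 11 − 3 = 8 completes the 11 across.
(1,1) = 4 − 3 = 1 completes the 4 across.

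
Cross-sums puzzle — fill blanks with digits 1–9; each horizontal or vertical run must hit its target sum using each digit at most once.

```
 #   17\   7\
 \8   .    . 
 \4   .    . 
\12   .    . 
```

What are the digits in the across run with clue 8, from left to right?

6, 2

4 in 2 cells must be {1,3}; 7 in 3 cells must be {1,2,4}.
The 4 across and the 7 down share only 1, so R2C2 = 1.
Given what's placed, R3C2 must be 4 to fit the 12 across and 7 down.
R1C2 = 7 − 5 = 2 completes the 7 down.
R2C1 = 4 − 1 = 3 completes the 4 across.
R3C1 = 12 − 4 = 8 completes the 12 across.
R1C1 = 8 − 2 = 6 completes the 8 across.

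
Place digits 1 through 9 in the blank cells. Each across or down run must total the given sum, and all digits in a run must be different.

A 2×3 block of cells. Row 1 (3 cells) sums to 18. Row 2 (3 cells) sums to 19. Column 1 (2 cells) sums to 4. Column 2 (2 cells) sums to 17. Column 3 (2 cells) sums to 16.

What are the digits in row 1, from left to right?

1, 8, 9

4 in 2 cells must be {1,3}; 17 in 2 cells must be {8,9}; 16 in 2 cells must be {7,9}.
The 19 across and the 4 down share only 3, so (2,1) = 3.
Given what's placed, (2,2) must be 9 to fit the 19 across and 17 down.
(2,3) = 19 − 12 = 7 completes the 19 across.
(1,1) = 4 − 3 = 1 completes the 4 down.
(1,2) = 17 − 9 = 8 completes the 17 down.
(1,3) = 18 − 9 = 9 completes the 18 across.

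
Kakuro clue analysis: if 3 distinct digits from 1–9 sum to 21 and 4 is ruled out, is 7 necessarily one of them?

Yes

Every partition of 21 into 3 distinct digits under that restriction includes 7: {5,7,9}, {6,7,8}.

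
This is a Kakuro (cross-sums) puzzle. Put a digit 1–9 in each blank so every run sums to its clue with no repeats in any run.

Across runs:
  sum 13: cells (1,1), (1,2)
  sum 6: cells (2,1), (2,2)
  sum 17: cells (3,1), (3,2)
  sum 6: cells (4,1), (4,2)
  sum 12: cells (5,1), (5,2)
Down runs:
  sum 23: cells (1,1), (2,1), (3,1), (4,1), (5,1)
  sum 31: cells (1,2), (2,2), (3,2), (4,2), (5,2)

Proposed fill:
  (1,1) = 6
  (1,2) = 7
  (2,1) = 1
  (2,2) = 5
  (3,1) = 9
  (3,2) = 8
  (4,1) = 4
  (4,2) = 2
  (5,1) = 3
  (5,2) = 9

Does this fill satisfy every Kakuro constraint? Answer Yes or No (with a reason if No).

Yes

Across: 6+7=13; 1+5=6; 9+8=17; 4+2=6; 3+9=12. Down: 6+1+9+4+3=23; 7+5+8+2+9=31. No digit repeats within any run.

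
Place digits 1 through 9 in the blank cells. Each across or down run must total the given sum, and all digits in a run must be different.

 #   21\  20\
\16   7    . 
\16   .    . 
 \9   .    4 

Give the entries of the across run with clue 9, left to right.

5 4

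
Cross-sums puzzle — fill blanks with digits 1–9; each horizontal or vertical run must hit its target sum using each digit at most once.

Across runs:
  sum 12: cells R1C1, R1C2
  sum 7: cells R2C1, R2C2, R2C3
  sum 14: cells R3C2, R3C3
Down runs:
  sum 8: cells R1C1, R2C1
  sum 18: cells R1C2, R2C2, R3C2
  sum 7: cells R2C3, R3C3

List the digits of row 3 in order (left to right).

7 in 3 cells must be {1,2,4}.
Nothing is forced directly, so branch on R2C1, whose candidates are 1 or 2. If R2C1 = 2: then R1C1 would have to be in {3,4,5,7,8,9} for the 12 across but in {6} for the 8 down — contradiction. So R2C1 = 1.
R1C1 = 8 − 1 = 7 completes the 8 down.
R1C2 = 12 − 7 = 5 completes the 12 across.
R2C2 = 4: the only remaining digit allowed by both the 7 across and the 18 down.
R2C3 = 7 − 5 = 2 completes the 7 across.
R3C2 = 18 − 9 = 9 completes the 18 down.
R3C3 = 14 − 9 = 5 completes the 14 across.

9 5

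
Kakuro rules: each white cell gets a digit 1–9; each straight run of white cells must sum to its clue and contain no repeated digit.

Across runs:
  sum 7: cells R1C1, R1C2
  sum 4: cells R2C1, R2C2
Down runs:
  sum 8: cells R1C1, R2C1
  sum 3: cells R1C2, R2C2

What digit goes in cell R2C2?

1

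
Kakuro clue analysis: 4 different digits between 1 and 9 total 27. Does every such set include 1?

Counterexample: {3,7,8,9} sums to 27 without using 1.

No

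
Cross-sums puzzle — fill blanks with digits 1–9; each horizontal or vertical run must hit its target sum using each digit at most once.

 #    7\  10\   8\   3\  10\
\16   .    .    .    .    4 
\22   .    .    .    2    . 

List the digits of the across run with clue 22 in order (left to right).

16 in 5 cells must be {1,2,3,4,6}; 3 in 2 cells must be {1,2}.
R1C4 = 3 − 2 = 1 completes the 3 down.
R2C5 = 10 − 4 = 6 completes the 10 down.
No cell is forced outright now. R1C3 can only be 2 or 3 or 6 (the digits allowed by both its 16 across and its 8 down). If R1C3 = 2: then R2C3 would have to be in {1,3,4,5,7,8,9} for the 22 across but in {6} for the 8 down — contradiction. If R1C3 = 6: then R2C3 would have to be in {1,3,4,5,7,8,9} for the 22 across but in {2} for the 8 down — contradiction. So R1C3 = 3.
R2C3 = 8 − 3 = 5 completes the 8 down.
Given what's placed, R2C1 must be 1 to fit the 22 across and 7 down.
R2C2 = 22 − 14 = 8 completes the 22 across.

1 8 5 2 6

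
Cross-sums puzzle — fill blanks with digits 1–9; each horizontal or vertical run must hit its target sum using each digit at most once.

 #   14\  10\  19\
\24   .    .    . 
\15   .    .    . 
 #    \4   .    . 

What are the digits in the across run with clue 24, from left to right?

8 7 9

24 in 3 cells must be {7,8,9}; 4 in 2 cells must be {1,3}.
Only 7 fits R1C2 under both its across sum 24 and down sum 10.
Given what's placed, R3C2 must be 1 to fit the 4 across and 10 down.
R3C3 = 4 − 1 = 3 completes the 4 across.
R1C3 = 9: the only remaining digit allowed by both the 24 across and the 19 down.
R2C2 = 10 − 8 = 2 completes the 10 down.
R2C3 = 19 − 12 = 7 completes the 19 down.
R1C1 = 24 − 16 = 8 completes the 24 across.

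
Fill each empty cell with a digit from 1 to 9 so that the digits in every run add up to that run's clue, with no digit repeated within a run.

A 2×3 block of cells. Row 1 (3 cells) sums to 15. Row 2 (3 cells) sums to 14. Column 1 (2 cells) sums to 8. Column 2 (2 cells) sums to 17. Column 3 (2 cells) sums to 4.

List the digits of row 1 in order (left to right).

6 8 1

17 in 2 cells must be {8,9}; 4 in 2 cells must be {1,3}.
Nothing is forced directly, so branch on (1,2), whose candidates are 8 or 9. If (1,2) = 9: that forces (1,3) = 1, (2,2) = 8, after which (2,3) would have to be in {1,2,4,5} for the 14 across but in {3} for the 4 down — contradiction. So (1,2) = 8.
(2,2) = 17 − 8 = 9 completes the 17 down.
Nothing is forced directly, so branch on (1,3), whose candidates are 1 or 3. If (1,3) = 3: then (1,1) would have to be in {4} for the 15 across but in {1,2,3,5,6,7} for the 8 down — contradiction. So (1,3) = 1.
(1,1) = 15 − 9 = 6 completes the 15 across.
(2,1) = 8 − 6 = 2 completes the 8 down.
(2,3) = 14 − 11 = 3 completes the 14 across.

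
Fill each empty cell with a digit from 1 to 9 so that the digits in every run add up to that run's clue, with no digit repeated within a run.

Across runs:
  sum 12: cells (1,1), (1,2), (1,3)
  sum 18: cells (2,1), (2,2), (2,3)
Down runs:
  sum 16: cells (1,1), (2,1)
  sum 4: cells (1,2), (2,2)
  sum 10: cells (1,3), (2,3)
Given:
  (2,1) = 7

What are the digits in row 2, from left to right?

7 3 8

16 in 2 cells must be {7,9}; 4 in 2 cells must be {1,3}.
(1,1) = 16 − 7 = 9 completes the 16 down.
Given what's placed, (1,2) must be 1 to fit the 12 across and 4 down.
(1,3) = 12 − 10 = 2 completes the 12 across.
(2,2) = 4 − 1 = 3 completes the 4 down.
(2,3) = 18 − 10 = 8 completes the 18 across.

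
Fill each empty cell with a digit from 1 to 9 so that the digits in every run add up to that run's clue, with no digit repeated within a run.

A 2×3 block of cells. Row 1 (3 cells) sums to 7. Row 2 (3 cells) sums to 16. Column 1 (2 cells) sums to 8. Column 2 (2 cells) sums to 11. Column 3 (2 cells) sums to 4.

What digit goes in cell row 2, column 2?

7 in 3 cells must be {1,2,4}; 4 in 2 cells must be {1,3}.
The 7 across and the 4 down share only 1, so (1,3) = 1.
(2,3) = 4 − 1 = 3 completes the 4 down.
Given what's placed, (1,1) must be 2 to fit the 7 across and 8 down.
(1,2) = 7 − 3 = 4 completes the 7 across.
(2,1) = 8 − 2 = 6 completes the 8 down.
(2,2) = 16 − 9 = 7 completes the 16 across.

7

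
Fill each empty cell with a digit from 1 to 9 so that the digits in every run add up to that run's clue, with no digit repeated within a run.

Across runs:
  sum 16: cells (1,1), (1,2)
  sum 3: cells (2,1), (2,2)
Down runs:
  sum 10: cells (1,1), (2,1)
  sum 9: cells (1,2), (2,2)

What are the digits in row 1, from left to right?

16 in 2 cells must be {7,9}; 3 in 2 cells must be {1,2}.
The 16 across and the 9 down share only 7, so (1,2) = 7.
(2,2) = 9 − 7 = 2 completes the 9 down.
(1,1) = 16 − 7 = 9 completes the 16 across.
(2,1) = 3 − 2 = 1 completes the 3 across.

9 7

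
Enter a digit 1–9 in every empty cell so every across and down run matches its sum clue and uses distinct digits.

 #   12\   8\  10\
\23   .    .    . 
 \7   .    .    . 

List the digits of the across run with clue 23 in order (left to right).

8 6 9

23 in 3 cells must be {6,8,9}; 7 in 3 cells must be {1,2,4}.
The 23 across and the 8 down share only 6, so R1C2 = 6.
The 7 across and the 12 down share only 4, so R2C1 = 4.
R2C2 = 8 − 6 = 2 completes the 8 down.
R2C3 = 7 − 6 = 1 completes the 7 across.
R1C1 = 12 − 4 = 8 completes the 12 down.
R1C3 = 23 − 14 = 9 completes the 23 across.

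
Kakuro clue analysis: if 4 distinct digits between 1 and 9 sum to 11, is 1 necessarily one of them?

Yes

The only way to make 11 from 4 distinct digits is {1,2,3,5}, which contains 1.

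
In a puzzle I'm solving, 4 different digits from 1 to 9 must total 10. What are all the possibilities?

{1,2,3,4}

4 distinct digits from 1–9 sum between 10 and 30.
Only one set works: {1,2,3,4}.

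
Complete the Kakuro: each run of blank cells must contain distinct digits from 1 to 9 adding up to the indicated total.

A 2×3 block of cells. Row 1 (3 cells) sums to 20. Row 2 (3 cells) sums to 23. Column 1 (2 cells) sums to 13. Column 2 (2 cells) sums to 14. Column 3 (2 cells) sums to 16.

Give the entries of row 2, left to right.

23 in 3 cells must be {6,8,9}; 16 in 2 cells must be {7,9}.
The 23 across and the 16 down share only 9, so (2,3) = 9.
(1,3) = 16 − 9 = 7 completes the 16 down.
Nothing is forced directly, so branch on (2,1), whose candidates are 6 or 8. If (2,1) = 6: then (1,1) would have to be in {4,5,8,9} for the 20 across but in {7} for the 13 down — contradiction. So (2,1) = 8.
(1,1) = 13 − 8 = 5 completes the 13 down.
(1,2) = 20 − 12 = 8 completes the 20 across.
(2,2) = 23 − 17 = 6 completes the 23 across.

8 6 9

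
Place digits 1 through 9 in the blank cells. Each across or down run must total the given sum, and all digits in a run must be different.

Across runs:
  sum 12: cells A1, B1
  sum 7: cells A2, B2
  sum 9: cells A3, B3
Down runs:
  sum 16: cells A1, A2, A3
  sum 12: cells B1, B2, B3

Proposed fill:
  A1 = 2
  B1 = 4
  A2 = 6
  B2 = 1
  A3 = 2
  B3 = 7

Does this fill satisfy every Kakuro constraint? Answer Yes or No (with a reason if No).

No — the down run A1–A3 sums to 10, not 16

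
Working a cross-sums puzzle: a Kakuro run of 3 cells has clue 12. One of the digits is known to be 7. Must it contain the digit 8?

No

Counterexample: {1,4,7} sums to 12 under that restriction without using 8.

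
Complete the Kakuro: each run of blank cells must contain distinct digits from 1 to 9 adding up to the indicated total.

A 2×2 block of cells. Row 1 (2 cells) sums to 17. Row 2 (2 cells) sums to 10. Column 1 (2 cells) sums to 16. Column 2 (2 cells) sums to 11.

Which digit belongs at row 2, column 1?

7

17 in 2 cells must be {8,9}; 16 in 2 cells must be {7,9}.
The 17 across and the 16 down share only 9, so (1,1) = 9.
(1,2) = 17 − 9 = 8 completes the 17 across.
(2,1) = 16 − 9 = 7 completes the 16 down.
(2,2) = 10 − 7 = 3 completes the 10 across.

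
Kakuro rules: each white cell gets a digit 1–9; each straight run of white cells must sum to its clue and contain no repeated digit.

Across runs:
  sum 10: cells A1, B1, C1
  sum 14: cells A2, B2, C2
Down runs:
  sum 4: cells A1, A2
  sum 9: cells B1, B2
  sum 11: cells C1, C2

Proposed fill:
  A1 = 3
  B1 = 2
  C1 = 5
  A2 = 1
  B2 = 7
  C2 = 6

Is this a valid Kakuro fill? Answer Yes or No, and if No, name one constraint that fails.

Yes

Across: 3+2+5=10; 1+7+6=14. Down: 3+1=4; 2+7=9; 5+6=11. No digit repeats within any run.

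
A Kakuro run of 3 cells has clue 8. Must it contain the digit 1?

Yes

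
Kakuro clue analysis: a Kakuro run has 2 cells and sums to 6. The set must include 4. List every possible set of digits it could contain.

{2,4}

2 distinct digits from 1–9 sum between 3 and 17.
Keeping only sets containing 4.
Only one set works: {2,4}.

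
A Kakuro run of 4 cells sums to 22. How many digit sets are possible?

11

4 distinct digits from 1–9 sum between 10 and 30.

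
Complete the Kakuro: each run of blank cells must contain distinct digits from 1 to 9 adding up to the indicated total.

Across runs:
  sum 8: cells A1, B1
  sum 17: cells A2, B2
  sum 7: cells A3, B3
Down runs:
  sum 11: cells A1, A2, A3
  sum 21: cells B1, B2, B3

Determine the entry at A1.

17 in 2 cells must be {8,9}.
The 17 across and the 11 down share only 8, so A2 = 8.
B2 = 17 − 8 = 9 completes the 17 across.
Nothing is forced directly, so branch on A1, whose candidates are 1 or 2. If A1 = 2: then B1 would have to be in {6} for the 8 across but in {4,5,7,8} for the 21 down — contradiction. So A1 = 1.
B1 = 8 − 1 = 7 completes the 8 across.
A3 = 11 − 9 = 2 completes the 11 down.
B3 = 7 − 2 = 5 completes the 7 across.

1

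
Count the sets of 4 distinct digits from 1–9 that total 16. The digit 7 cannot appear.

4 distinct digits from 1–9 sum between 10 and 30.
Dropping sets that contain 7.
Enumerating: {1,2,4,9}, {1,2,5,8}, {1,3,4,8}, {1,4,5,6}, {2,3,5,6}.

5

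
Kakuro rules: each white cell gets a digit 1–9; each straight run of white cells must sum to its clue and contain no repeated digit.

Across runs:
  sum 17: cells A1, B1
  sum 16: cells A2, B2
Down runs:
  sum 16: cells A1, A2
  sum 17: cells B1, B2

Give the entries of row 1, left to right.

9, 8

17 in 2 cells must be {8,9}; 16 in 2 cells must be {7,9}.
The 17 across and the 16 down share only 9, so A1 = 9.
B1 = 17 − 9 = 8 completes the 17 across.
A2 = 16 − 9 = 7 completes the 16 down.
B2 = 16 − 7 = 9 completes the 16 across.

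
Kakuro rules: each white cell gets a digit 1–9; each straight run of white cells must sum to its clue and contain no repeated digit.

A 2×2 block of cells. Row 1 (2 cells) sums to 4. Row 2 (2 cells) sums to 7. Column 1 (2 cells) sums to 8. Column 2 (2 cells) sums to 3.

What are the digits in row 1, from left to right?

3, 1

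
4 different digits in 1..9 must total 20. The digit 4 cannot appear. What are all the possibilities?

{1,2,8,9}; {1,3,7,9}; {1,5,6,8}; {2,3,6,9}; {2,3,7,8}; {2,5,6,7}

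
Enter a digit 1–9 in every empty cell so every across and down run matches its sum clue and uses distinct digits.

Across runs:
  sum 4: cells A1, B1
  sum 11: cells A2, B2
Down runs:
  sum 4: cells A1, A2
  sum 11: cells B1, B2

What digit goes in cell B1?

3

4 in 2 cells must be {1,3}.
The 4 across and the 11 down share only 3, so B1 = 3.
The 11 across and the 4 down share only 3, so A2 = 3.
B2 = 11 − 3 = 8 completes the 11 across.
A1 = 4 − 3 = 1 completes the 4 across.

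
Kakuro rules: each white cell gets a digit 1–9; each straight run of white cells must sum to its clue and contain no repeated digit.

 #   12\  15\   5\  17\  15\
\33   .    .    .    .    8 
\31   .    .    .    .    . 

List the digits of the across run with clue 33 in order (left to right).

7 6 3 9 8

17 in 2 cells must be {8,9}.
R1C4 = 9: the only remaining digit allowed by both the 33 across and the 17 down.
R2C4 = 17 − 9 = 8 completes the 17 down.
R2C5 = 15 − 8 = 7 completes the 15 down.
No cell is forced outright now. R1C2 can only be 6 or 7 (the digits allowed by both its 33 across and its 15 down). If R1C2 = 7: then R2C2 would have to be in {1,2,3,4,5,6,9} for the 31 across but in {8} for the 15 down — contradiction. So R1C2 = 6.
R1C3 = 3: the only remaining digit allowed by both the 33 across and the 5 down.
R2C2 = 15 − 6 = 9 completes the 15 down.
R2C3 = 5 − 3 = 2 completes the 5 down.
R1C1 = 33 − 26 = 7 completes the 33 across.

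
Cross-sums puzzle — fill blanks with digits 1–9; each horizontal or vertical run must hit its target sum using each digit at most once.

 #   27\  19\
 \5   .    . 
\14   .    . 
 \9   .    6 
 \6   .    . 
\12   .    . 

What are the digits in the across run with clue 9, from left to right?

Given what's placed, R2C2 must be 5 to fit the 14 across and 19 down.
R3C1 = 9 − 6 = 3 completes the 9 across.

3, 6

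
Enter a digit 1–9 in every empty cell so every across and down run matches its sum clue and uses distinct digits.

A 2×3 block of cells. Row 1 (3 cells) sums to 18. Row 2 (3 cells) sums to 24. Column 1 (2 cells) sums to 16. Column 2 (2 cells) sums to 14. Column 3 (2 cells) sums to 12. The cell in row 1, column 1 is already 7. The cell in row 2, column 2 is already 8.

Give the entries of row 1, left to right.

24 in 3 cells must be {7,8,9}; 16 in 2 cells must be {7,9}.
(1,2) = 14 − 8 = 6 completes the 14 down.
(1,3) = 18 − 13 = 5 completes the 18 across.
(2,1) = 16 − 7 = 9 completes the 16 down.
(2,3) = 24 − 17 = 7 completes the 24 across.

7 6 5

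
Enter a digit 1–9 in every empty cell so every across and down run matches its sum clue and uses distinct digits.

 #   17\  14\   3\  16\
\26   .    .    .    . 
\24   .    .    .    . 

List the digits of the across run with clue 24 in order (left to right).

17 in 2 cells must be {8,9}; 3 in 2 cells must be {1,2}; 16 in 2 cells must be {7,9}.
Only 2 fits R1C3 under both its across sum 26 and down sum 3.
R2C3 = 3 − 2 = 1 completes the 3 down.
Given what's placed, R2C4 must be 9 to fit the 24 across and 16 down.
R1C4 = 16 − 9 = 7 completes the 16 down.
R2C1 = 8: the only remaining digit allowed by both the 24 across and the 17 down.
R2C2 = 24 − 18 = 6 completes the 24 across.

8, 6, 1, 9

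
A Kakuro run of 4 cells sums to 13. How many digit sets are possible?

3

4 distinct digits from 1–9 sum between 10 and 30.
Enumerating: {1,2,3,7}, {1,2,4,6}, {1,3,4,5}.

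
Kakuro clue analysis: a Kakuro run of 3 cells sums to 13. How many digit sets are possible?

7

3 distinct digits from 1–9 sum between 6 and 24.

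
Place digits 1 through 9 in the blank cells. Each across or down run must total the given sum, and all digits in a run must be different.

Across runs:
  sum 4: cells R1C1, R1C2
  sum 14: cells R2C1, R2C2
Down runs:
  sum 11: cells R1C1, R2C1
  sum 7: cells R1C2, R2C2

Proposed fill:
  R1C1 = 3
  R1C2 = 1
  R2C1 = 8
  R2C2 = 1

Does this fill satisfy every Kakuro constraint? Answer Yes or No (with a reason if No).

No — the across run R2C1–R2C2 sums to 9, not 14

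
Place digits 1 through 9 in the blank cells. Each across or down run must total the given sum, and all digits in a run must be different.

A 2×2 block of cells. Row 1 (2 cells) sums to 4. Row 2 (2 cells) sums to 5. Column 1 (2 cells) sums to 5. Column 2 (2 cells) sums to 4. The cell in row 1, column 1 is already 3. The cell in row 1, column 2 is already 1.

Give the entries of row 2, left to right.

2 3

4 in 2 cells must be {1,3}.
(2,1) = 5 − 3 = 2 completes the 5 down.
(2,2) = 5 − 2 = 3 completes the 5 across.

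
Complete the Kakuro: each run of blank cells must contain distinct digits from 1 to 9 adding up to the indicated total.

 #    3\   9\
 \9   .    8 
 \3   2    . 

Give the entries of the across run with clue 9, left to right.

1, 8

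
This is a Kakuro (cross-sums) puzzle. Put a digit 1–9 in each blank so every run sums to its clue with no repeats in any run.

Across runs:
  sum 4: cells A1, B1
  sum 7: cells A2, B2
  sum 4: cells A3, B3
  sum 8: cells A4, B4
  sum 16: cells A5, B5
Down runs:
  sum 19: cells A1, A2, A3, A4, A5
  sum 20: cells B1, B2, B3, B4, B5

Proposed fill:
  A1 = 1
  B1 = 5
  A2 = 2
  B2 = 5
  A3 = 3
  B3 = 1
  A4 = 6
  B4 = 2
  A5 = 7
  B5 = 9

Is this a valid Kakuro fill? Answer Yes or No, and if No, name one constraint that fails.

No — the down run B1–B5 sums to 22, not 20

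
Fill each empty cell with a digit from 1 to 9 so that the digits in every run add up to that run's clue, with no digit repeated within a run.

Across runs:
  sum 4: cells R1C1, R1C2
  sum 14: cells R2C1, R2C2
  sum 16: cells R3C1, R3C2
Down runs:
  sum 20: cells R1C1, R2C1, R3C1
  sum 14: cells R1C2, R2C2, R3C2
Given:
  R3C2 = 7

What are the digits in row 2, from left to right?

8 6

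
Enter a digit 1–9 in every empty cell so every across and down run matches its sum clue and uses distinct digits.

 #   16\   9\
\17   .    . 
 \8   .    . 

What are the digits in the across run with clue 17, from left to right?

9 8

17 in 2 cells must be {8,9}; 16 in 2 cells must be {7,9}.
The 17 across and the 16 down share only 9, so R1C1 = 9.
R1C2 = 17 − 9 = 8 completes the 17 across.
R2C1 = 16 − 9 = 7 completes the 16 down.
R2C2 = 8 − 7 = 1 completes the 8 across.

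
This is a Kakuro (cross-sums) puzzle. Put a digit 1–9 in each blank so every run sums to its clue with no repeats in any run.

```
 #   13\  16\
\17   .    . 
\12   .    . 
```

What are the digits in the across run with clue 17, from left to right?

17 in 2 cells must be {8,9}; 16 in 2 cells must be {7,9}.
The 17 across and the 16 down share only 9, so R1C2 = 9.
R2C2 = 16 − 9 = 7 completes the 16 down.
R1C1 = 17 − 9 = 8 completes the 17 across.
R2C1 = 12 − 7 = 5 completes the 12 across.

8, 9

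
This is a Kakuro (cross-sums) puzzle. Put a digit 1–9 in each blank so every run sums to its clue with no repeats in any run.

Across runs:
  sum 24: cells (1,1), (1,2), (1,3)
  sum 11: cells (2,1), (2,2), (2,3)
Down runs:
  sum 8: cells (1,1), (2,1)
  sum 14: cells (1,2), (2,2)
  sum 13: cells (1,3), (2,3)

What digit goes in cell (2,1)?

1

24 in 3 cells must be {7,8,9}.
The 24 across and the 8 down share only 7, so (1,1) = 7.
(2,1) = 8 − 7 = 1 completes the 8 down.
Nothing is forced directly, so branch on (2,2), whose candidates are 6 or 8. If (2,2) = 8: then (1,2) would have to be in {8,9} for the 24 across but in {6} for the 14 down — contradiction. So (2,2) = 6.
(1,2) = 14 − 6 = 8 completes the 14 down.
(1,3) = 24 − 15 = 9 completes the 24 across.
(2,3) = 11 − 7 = 4 completes the 11 across.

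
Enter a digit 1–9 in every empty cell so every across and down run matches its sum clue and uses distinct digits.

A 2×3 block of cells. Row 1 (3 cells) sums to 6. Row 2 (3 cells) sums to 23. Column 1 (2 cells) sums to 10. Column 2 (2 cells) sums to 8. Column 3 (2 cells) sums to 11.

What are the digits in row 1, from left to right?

1, 2, 3

6 in 3 cells must be {1,2,3}; 23 in 3 cells must be {6,8,9}.
The 23 across and the 8 down share only 6, so (2,2) = 6.
(1,2) = 8 − 6 = 2 completes the 8 down.
Given what's placed, (1,3) must be 3 to fit the 6 across and 11 down.
(2,3) = 11 − 3 = 8 completes the 11 down.
(1,1) = 6 − 5 = 1 completes the 6 across.
(2,1) = 23 − 14 = 9 completes the 23 across.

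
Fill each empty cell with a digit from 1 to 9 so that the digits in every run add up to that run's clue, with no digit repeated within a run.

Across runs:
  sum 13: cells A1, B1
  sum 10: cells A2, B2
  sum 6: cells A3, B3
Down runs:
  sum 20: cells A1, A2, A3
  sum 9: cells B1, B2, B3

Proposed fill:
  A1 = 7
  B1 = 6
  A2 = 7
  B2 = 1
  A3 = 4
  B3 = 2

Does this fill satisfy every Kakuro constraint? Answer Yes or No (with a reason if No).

No — the down run A1–A3 sums to 18, not 20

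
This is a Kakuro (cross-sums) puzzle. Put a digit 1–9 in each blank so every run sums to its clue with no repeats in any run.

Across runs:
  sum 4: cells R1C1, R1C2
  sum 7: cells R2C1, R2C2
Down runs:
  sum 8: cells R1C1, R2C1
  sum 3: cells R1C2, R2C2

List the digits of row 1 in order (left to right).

3, 1

4 in 2 cells must be {1,3}; 3 in 2 cells must be {1,2}.
The 4 across and the 3 down share only 1, so R1C2 = 1.
R2C2 = 3 − 1 = 2 completes the 3 down.
R1C1 = 4 − 1 = 3 completes the 4 across.
R2C1 = 7 − 2 = 5 completes the 7 across.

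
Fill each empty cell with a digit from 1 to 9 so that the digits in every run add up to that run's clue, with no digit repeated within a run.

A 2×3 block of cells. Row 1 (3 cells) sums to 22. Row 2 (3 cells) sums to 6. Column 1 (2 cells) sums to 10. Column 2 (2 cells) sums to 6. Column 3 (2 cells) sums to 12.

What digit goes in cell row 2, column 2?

6 in 3 cells must be {1,2,3}.
The 22 across and the 6 down share only 5, so (1,2) = 5.
(2,2) = 6 − 5 = 1 completes the 6 down.
Given what's placed, (2,3) must be 3 to fit the 6 across and 12 down.
(1,3) = 12 − 3 = 9 completes the 12 down.
(2,1) = 6 − 4 = 2 completes the 6 across.
(1,1) = 22 − 14 = 8 completes the 22 across.

1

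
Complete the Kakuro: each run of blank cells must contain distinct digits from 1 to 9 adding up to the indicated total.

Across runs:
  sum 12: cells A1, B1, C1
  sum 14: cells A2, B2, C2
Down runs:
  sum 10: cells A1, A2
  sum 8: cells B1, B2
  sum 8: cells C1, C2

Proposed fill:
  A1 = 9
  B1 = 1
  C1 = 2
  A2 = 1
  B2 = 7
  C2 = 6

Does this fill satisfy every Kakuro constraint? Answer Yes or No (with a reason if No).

Across: 9+1+2=12; 1+7+6=14. Down: 9+1=10; 1+7=8; 2+6=8. No digit repeats within any run.

Yes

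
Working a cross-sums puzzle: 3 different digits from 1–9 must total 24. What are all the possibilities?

{7,8,9}

3 distinct digits from 1–9 sum between 6 and 24.
Only one set works: {7,8,9}.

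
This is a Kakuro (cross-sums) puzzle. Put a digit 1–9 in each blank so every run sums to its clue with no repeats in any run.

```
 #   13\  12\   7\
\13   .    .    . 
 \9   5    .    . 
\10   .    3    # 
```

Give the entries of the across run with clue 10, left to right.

Given what's placed, R2C2 must be 1 to fit the 9 across and 12 down.
R2C3 = 9 − 6 = 3 completes the 9 across.
R3C1 = 10 − 3 = 7 completes the 10 across.
R1C1 = 13 − 12 = 1 completes the 13 down.
R1C2 = 12 − 4 = 8 completes the 12 down.
R1C3 = 13 − 9 = 4 completes the 13 across.

7 3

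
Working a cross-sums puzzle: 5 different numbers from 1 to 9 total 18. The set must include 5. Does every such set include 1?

Yes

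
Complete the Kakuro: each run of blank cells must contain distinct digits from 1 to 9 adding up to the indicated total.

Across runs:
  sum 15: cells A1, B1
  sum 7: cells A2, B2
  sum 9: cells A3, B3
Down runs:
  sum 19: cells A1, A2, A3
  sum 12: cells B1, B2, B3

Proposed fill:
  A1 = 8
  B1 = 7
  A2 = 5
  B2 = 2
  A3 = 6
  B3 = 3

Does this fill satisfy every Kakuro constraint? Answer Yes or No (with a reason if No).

Yes

Across: 8+7=15; 5+2=7; 6+3=9. Down: 8+5+6=19; 7+2+3=12. No digit repeats within any run.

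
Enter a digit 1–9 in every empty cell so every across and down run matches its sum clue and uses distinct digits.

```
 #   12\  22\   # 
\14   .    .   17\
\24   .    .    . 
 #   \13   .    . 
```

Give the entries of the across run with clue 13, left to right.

24 in 3 cells must be {7,8,9}; 17 in 2 cells must be {8,9}.
Nothing is forced directly, so branch on R2C3, whose candidates are 8 or 9. If R2C3 = 8: that forces R3C3 = 9, after which R3C2 would have to be in {4} for the 13 across but in {5,6,7,8,9} for the 22 down — contradiction. So R2C3 = 9.
R3C3 = 17 − 9 = 8 completes the 17 down.
R3C2 = 13 − 8 = 5 completes the 13 across.
R2C2 = 8: the only remaining digit allowed by both the 24 across and the 22 down.
R1C2 = 22 − 13 = 9 completes the 22 down.
R2C1 = 24 − 17 = 7 completes the 24 across.
R1C1 = 14 − 9 = 5 completes the 14 across.

5 8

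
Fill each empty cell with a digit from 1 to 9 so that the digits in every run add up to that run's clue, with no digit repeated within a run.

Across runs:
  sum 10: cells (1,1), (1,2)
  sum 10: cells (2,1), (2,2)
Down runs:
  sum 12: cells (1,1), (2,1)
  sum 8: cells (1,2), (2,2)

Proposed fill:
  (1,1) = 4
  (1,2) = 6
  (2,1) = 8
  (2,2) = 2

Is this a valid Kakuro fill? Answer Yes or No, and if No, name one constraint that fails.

Yes

Across: 4+6=10; 8+2=10. Down: 4+8=12; 6+2=8. No digit repeats within any run.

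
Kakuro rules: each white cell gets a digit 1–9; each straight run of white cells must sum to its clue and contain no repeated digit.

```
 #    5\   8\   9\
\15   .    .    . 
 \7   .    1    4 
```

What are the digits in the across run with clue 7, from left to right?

2, 1, 4

7 in 3 cells must be {1,2,4}.
R1C2 = 8 − 1 = 7 completes the 8 down.
R1C3 = 9 − 4 = 5 completes the 9 down.
R2C1 = 7 − 5 = 2 completes the 7 across.
R1C1 = 15 − 12 = 3 completes the 15 across.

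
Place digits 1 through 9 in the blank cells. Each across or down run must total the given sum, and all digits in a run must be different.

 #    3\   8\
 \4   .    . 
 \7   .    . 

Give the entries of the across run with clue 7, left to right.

2, 5

4 in 2 cells must be {1,3}; 3 in 2 cells must be {1,2}.
The 4 across and the 3 down share only 1, so R1C1 = 1.
R1C2 = 4 − 1 = 3 completes the 4 across.
R2C1 = 3 − 1 = 2 completes the 3 down.
R2C2 = 7 − 2 = 5 completes the 7 across.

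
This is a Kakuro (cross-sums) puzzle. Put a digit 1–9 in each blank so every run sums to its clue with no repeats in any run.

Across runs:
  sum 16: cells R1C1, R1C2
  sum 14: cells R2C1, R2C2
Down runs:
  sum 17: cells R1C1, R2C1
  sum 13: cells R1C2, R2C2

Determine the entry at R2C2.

16 in 2 cells must be {7,9}; 17 in 2 cells must be {8,9}.
The 16 across and the 17 down share only 9, so R1C1 = 9.
R1C2 = 16 − 9 = 7 completes the 16 across.
R2C1 = 17 − 9 = 8 completes the 17 down.
R2C2 = 14 − 8 = 6 completes the 14 across.

6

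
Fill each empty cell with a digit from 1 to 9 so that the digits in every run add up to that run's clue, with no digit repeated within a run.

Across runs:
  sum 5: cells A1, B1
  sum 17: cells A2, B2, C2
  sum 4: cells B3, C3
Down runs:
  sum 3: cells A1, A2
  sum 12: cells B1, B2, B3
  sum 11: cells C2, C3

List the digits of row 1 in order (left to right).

1, 4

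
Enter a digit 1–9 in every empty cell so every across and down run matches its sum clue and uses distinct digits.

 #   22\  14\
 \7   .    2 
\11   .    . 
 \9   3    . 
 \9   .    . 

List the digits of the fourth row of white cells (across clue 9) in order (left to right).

8 1

R1C1 = 7 − 2 = 5 completes the 7 across.
R3C2 = 9 − 3 = 6 completes the 9 across.
Given what's placed, R2C2 must be 5 to fit the 11 across and 14 down.
R4C2 = 14 − 13 = 1 completes the 14 down.
R2C1 = 11 − 5 = 6 completes the 11 across.
R4C1 = 9 − 1 = 8 completes the 9 across.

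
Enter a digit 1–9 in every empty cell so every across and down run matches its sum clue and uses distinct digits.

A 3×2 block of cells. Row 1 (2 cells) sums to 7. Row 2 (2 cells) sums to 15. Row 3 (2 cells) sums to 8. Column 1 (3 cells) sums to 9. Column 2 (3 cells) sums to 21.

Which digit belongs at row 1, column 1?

2

The 15 across and the 9 down share only 6, so (2,1) = 6.
(2,2) = 15 − 6 = 9 completes the 15 across.
Nothing is forced directly, so branch on (1,1), whose candidates are 1 or 2. If (1,1) = 1: then (1,2) would have to be in {6} for the 7 across but in {4,5,7,8} for the 21 down — contradiction. So (1,1) = 2.
(1,2) = 7 − 2 = 5 completes the 7 across.
(3,1) = 9 − 8 = 1 completes the 9 down.
(3,2) = 8 − 1 = 7 completes the 8 across.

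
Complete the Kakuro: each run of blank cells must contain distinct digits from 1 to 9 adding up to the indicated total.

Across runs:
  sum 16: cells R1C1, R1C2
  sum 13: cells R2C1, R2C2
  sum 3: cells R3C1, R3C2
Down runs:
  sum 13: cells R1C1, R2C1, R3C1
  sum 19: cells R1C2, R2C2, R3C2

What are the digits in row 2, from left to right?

5, 8

16 in 2 cells must be {7,9}; 3 in 2 cells must be {1,2}.
The 3 across and the 19 down share only 2, so R3C2 = 2.
Given what's placed, R1C2 must be 9 to fit the 16 across and 19 down.
R2C2 = 19 − 11 = 8 completes the 19 down.
R3C1 = 3 − 2 = 1 completes the 3 across.
R1C1 = 16 − 9 = 7 completes the 16 across.
R2C1 = 13 − 8 = 5 completes the 13 across.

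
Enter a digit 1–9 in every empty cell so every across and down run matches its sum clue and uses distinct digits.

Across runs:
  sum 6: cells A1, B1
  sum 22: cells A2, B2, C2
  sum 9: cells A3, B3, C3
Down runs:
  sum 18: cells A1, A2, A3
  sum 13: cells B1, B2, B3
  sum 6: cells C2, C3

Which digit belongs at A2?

9

Only 5 fits C2 under both its across sum 22 and down sum 6.
C3 = 6 − 5 = 1 completes the 6 down.
Nothing is forced directly, so branch on A2, whose candidates are 8 or 9. If A2 = 8: that forces B2 = 9, B3 = 3, B1 = 1, after which A3 would have to be in {5} for the 9 across but in {1,3,4,6,7,9} for the 18 down — contradiction. So A2 = 9.
B2 = 22 − 14 = 8 completes the 22 across.
No cell is forced outright now. B3 can only be 2 or 3 (the digits allowed by both its 9 across and its 13 down). If B3 = 2: then B1 would have to be in {1,2,4,5} for the 6 across but in {3} for the 13 down — contradiction. So B3 = 3.
B1 = 13 − 11 = 2 completes the 13 down.
A3 = 9 − 4 = 5 completes the 9 across.
A1 = 6 − 2 = 4 completes the 6 across.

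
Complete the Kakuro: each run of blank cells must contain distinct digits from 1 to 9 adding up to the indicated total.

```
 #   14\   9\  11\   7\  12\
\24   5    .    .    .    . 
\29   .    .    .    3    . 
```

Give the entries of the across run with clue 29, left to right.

9 8 5 3 4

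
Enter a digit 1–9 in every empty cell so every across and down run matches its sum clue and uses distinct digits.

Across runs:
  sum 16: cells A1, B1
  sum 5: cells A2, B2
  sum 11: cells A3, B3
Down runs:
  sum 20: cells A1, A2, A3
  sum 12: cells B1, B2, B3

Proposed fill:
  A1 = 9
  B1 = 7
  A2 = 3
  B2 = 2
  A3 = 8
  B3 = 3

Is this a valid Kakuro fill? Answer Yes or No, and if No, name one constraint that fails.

Yes

Across: 9+7=16; 3+2=5; 8+3=11. Down: 9+3+8=20; 7+2+3=12. No digit repeats within any run.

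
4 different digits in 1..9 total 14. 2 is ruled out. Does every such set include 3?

The only way to make 14 from 4 distinct digits under that restriction is {1,3,4,6}, which contains 3.

Yes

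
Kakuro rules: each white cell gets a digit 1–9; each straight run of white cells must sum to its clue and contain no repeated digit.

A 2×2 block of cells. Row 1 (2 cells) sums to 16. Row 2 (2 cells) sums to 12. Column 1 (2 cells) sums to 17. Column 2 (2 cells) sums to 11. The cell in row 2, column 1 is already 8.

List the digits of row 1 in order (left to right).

9 7

16 in 2 cells must be {7,9}; 17 in 2 cells must be {8,9}.
(1,1) = 17 − 8 = 9 completes the 17 down.
(1,2) = 16 − 9 = 7 completes the 16 across.
(2,2) = 12 − 8 = 4 completes the 12 across.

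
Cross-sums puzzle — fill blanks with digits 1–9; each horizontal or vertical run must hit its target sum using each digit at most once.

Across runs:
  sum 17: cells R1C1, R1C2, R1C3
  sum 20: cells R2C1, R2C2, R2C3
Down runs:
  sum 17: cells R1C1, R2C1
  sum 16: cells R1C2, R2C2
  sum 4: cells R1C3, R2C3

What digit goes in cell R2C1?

8

17 in 2 cells must be {8,9}; 16 in 2 cells must be {7,9}; 4 in 2 cells must be {1,3}.
The 20 across and the 4 down share only 3, so R2C3 = 3.
R1C3 = 4 − 3 = 1 completes the 4 down.
Given what's placed, R2C2 must be 9 to fit the 20 across and 16 down.
R1C1 = 9: the only remaining digit allowed by both the 17 across and the 17 down.
R1C2 = 17 − 10 = 7 completes the 17 across.
R2C1 = 20 − 12 = 8 completes the 20 across.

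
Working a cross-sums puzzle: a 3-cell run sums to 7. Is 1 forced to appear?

The only way to make 7 from 3 distinct digits is {1,2,4}, which contains 1.

Yes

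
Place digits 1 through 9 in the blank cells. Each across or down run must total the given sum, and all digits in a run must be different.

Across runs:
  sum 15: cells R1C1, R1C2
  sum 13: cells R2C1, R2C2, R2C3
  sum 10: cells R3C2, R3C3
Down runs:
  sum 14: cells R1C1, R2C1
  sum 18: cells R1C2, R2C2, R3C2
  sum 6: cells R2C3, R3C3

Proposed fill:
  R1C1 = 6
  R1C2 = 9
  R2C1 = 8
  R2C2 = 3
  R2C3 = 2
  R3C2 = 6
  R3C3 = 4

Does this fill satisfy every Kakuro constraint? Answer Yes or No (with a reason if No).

Yes

Across: 6+9=15; 8+3+2=13; 6+4=10. Down: 6+8=14; 9+3+6=18; 2+4=6. No digit repeats within any run.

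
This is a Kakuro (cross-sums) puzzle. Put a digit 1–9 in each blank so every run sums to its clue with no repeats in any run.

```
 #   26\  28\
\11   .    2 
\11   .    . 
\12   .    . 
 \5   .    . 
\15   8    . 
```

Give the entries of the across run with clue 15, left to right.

8, 7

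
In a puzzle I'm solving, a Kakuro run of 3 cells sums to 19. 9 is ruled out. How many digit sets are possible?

2

3 distinct digits from 1–9 sum between 6 and 24.
Dropping sets that contain 9.
Enumerating: {4,7,8}, {5,6,8}.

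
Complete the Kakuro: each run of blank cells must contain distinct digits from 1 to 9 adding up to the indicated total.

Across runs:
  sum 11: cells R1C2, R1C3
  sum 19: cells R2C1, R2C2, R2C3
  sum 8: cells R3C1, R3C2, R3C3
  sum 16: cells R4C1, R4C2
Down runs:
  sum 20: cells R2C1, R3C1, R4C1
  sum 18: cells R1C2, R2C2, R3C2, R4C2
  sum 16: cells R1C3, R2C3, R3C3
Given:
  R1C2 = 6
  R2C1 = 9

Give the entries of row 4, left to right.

7 9

16 in 2 cells must be {7,9}.
R1C3 = 11 − 6 = 5 completes the 11 across.
R4C1 = 7: the only remaining digit allowed by both the 16 across and the 20 down.
R4C2 = 16 − 7 = 9 completes the 16 across.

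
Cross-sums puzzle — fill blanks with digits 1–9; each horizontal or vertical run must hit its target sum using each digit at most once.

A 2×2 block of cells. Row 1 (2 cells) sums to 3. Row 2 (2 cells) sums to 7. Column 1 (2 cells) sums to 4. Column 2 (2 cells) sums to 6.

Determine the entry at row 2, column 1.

3 in 2 cells must be {1,2}; 4 in 2 cells must be {1,3}.
The 3 across and the 4 down share only 1, so (1,1) = 1.
(1,2) = 3 − 1 = 2 completes the 3 across.
(2,1) = 4 − 1 = 3 completes the 4 down.
(2,2) = 7 − 3 = 4 completes the 7 across.

3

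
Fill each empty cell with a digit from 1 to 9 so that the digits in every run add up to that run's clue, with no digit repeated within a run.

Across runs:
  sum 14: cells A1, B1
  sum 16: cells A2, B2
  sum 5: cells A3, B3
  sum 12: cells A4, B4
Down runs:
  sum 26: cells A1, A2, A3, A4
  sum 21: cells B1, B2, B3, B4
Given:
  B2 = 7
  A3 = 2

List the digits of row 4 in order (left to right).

7, 5

16 in 2 cells must be {7,9}.
A2 = 16 − 7 = 9 completes the 16 across.
B3 = 5 − 2 = 3 completes the 5 across.
Given what's placed, A1 must be 8 to fit the 14 across and 26 down.
B1 = 14 − 8 = 6 completes the 14 across.
A4 = 26 − 19 = 7 completes the 26 down.
B4 = 12 − 7 = 5 completes the 12 across.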